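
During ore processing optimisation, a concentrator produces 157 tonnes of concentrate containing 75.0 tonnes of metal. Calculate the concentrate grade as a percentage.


47.7707%

Grade = (metal in concentrate / concentrate mass) * 100
= (75.0 / 157) * 100
= 0.4777070064 * 100
= 47.7707%


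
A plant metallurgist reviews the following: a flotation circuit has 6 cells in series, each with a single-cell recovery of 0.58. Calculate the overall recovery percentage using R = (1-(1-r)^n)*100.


99.4511%

Complement of single-cell recovery:
1 - r = 1 - 0.58 = 0.42
Raise to power n:
(1 - r)^6 = 0.42^6 = 0.005489031744
Overall recovery:
R = (1 - 0.005489031744) * 100
= 99.4511%


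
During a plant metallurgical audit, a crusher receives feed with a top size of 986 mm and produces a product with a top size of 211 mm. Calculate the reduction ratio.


Reduction ratio = feed size / product size
= 986 / 211
= 4.673

4.673


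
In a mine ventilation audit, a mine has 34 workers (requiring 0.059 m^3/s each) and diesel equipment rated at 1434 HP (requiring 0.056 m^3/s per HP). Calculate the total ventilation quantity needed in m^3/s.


Airflow for workers:
Q_people = 34 * 0.059 = 2.006 m^3/s
Airflow for diesel equipment:
Q_diesel = 1434 * 0.056 = 80.304 m^3/s
Total ventilation:
Q_total = 2.006 + 80.304
= 82.31 m^3/s

82.31 m^3/s


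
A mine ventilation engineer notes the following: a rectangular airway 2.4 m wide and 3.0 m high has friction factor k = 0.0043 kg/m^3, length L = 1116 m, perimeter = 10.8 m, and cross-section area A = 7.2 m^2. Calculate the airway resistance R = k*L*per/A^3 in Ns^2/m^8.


0.1389 Ns^2/m^8

Compute the numerator:
k * L * per = 0.0043 * 1116 * 10.8
= 51.82704
Compute the denominator:
A^3 = 7.2^3 = 373.248
Resistance:
R = 51.82704 / 373.248
= 0.1389 Ns^2/m^8


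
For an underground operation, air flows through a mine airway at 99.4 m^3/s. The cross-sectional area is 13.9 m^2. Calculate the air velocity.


7.1511 m/s

Velocity = flow rate / cross-sectional area
= 99.4 / 13.9
= 7.1511 m/s


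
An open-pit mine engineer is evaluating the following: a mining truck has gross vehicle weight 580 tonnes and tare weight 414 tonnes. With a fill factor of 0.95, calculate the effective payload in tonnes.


Maximum payload = gross - tare
= 580 - 414 = 166 tonnes
Effective payload = max payload * fill factor
= 166 * 0.95
= 157.7 tonnes

157.7 tonnes


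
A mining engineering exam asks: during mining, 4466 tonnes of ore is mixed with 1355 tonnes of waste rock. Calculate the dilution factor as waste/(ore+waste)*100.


Total material = ore + waste
= 4466 + 1355 = 5821 tonnes
Dilution = waste / total * 100
= 1355 / 5821 * 100
= 0.2327778732 * 100
= 23.2778%

23.2778%


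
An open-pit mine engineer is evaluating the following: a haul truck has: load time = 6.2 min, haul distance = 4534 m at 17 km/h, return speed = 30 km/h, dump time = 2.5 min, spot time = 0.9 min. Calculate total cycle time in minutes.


Convert haul speed to m/min: 17 * 1000/60 = 283.3333333 m/min
Haul time = 4534 / 283.3333333 = 16.00235294 min
Convert return speed to m/min: 30 * 1000/60 = 500 m/min
Return time = 4534 / 500 = 9.068 min
Total cycle time:
= 6.2 + 16.00235294 + 2.5 + 9.068 + 0.9
= 34.6704 min

34.6704 min


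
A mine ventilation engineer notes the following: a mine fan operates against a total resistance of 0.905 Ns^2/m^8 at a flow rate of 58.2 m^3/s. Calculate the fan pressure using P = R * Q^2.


3065.4522 Pa

Compute Q^2:
Q^2 = 58.2^2 = 3387.24
Compute pressure:
P = R * Q^2 = 0.905 * 3387.24
= 3065.4522 Pa


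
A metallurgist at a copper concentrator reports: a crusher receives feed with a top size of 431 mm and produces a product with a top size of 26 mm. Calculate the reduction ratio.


16.5769

Reduction ratio = feed size / product size
= 431 / 26
= 16.5769


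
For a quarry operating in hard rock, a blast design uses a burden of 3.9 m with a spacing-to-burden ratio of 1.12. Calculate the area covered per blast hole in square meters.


First, find the spacing:
Spacing = burden * ratio = 3.9 * 1.12
= 4.368 m
Then, calculate the area:
Area = burden * spacing = 3.9 * 4.368
= 17.0352 m^2

17.0352 m^2


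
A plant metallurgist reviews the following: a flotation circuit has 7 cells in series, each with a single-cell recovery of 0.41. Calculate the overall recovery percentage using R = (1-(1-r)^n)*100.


97.5113%

Complement of single-cell recovery:
1 - r = 1 - 0.41 = 0.59
Raise to power n:
(1 - r)^7 = 0.59^7 = 0.02488651485
Overall recovery:
R = (1 - 0.02488651485) * 100
= 97.5113%


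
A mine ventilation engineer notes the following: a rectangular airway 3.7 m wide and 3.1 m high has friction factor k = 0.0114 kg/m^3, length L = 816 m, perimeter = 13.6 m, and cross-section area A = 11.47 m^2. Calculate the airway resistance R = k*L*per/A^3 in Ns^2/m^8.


Compute the numerator:
k * L * per = 0.0114 * 816 * 13.6
= 126.51264
Compute the denominator:
A^3 = 11.47^3 = 1509.003523
Resistance:
R = 126.51264 / 1509.003523
= 0.0838 Ns^2/m^8

0.0838 Ns^2/m^8


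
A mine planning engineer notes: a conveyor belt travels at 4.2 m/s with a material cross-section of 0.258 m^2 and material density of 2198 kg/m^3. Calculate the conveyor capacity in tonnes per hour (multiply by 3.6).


8574.3101 t/h

Volumetric flow = speed * area
= 4.2 * 0.258 = 1.0836 m^3/s
Mass flow = volumetric * density
= 1.0836 * 2198 = 2381.7528 kg/s
Convert to t/h: multiply by 3.6
Capacity = 2381.7528 * 3.6
= 8574.3101 t/h


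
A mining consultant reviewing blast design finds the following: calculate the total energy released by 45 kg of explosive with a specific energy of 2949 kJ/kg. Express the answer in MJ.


Energy = mass * specific_energy / 1000
= 45 * 2949 / 1000
= 132705 / 1000
= 132.705 MJ

132.705 MJ


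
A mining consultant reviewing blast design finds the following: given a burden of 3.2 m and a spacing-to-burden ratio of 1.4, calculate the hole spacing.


Spacing = burden * ratio
= 3.2 * 1.4
= 4.48 m

4.48 m


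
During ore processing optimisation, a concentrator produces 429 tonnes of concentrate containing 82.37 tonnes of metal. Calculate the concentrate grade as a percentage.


19.2005%

Grade = (metal in concentrate / concentrate mass) * 100
= (82.37 / 429) * 100
= 0.192004662 * 100
= 19.2005%


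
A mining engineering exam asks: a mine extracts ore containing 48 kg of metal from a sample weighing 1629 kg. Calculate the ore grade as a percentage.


Ore grade = (metal mass / ore mass) * 100
= (48 / 1629) * 100
= 0.02946593002 * 100
= 2.9466%

2.9466%


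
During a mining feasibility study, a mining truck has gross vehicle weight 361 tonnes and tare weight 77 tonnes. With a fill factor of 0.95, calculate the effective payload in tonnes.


Maximum payload = gross - tare
= 361 - 77 = 284 tonnes
Effective payload = max payload * fill factor
= 284 * 0.95
= 269.8 tonnes

269.8 tonnes


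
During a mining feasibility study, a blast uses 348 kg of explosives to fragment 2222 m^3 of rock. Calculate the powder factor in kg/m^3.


0.1566 kg/m^3

Powder factor = explosive mass / rock volume
= 348 / 2222
= 0.1566 kg/m^3


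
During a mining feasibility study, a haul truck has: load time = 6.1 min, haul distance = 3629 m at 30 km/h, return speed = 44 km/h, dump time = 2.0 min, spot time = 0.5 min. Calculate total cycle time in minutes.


Convert haul speed to m/min: 30 * 1000/60 = 500 m/min
Haul time = 3629 / 500 = 7.258 min
Convert return speed to m/min: 44 * 1000/60 = 733.3333333 m/min
Return time = 3629 / 733.3333333 = 4.948636364 min
Total cycle time:
= 6.1 + 7.258 + 2.0 + 4.948636364 + 0.5
= 20.8066 min

20.8066 min


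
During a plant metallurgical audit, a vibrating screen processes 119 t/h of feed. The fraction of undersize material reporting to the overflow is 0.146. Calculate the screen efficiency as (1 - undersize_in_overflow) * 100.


85.4%

Screen efficiency = (1 - fraction of undersize in overflow) * 100
= (1 - 0.146) * 100
= 0.854 * 100
= 85.4%


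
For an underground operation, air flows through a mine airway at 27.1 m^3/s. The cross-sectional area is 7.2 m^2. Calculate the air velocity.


Velocity = flow rate / cross-sectional area
= 27.1 / 7.2
= 3.7639 m/s

3.7639 m/s


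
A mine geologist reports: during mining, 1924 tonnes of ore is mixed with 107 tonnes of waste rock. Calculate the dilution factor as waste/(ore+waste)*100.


5.2683%

Total material = ore + waste
= 1924 + 107 = 2031 tonnes
Dilution = waste / total * 100
= 107 / 2031 * 100
= 0.05268340719 * 100
= 5.2683%


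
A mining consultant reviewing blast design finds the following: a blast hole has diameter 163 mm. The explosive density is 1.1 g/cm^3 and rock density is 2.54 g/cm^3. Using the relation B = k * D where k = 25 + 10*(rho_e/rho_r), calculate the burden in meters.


4.7809 m

First, compute k:
rho_e / rho_r = 1.1 / 2.54 = 0.4330708661
k = 25 + 10 * 0.4330708661 = 29.33070866
Then, compute burden:
B = k * D / 1000 = 29.33070866 * 163 / 1000
= 4780.905512 / 1000
= 4.7809 m


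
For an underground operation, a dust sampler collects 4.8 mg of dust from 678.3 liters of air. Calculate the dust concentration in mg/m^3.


Convert liters to m^3: 1 m^3 = 1000 L
Concentration = mass / volume * 1000
= 4.8 / 678.3 * 1000
= 0.007076514816 * 1000
= 7.0765 mg/m^3

7.0765 mg/m^3


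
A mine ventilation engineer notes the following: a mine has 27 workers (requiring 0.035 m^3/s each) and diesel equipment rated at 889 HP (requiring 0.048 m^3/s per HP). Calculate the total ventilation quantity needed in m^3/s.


Airflow for workers:
Q_people = 27 * 0.035 = 0.945 m^3/s
Airflow for diesel equipment:
Q_diesel = 889 * 0.048 = 42.672 m^3/s
Total ventilation:
Q_total = 0.945 + 42.672
= 43.617 m^3/s

43.617 m^3/s


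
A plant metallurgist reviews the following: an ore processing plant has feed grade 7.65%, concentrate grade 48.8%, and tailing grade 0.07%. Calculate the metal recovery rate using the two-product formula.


99.2273%

Using the two-product formula:
R = 100 * c * (f - t) / (f * (c - t))
Numerator = 100 * 48.8 * (7.65 - 0.07)
= 100 * 48.8 * 7.58
= 36990.4
Denominator = 7.65 * (48.8 - 0.07)
= 7.65 * 48.73
= 372.7845
R = 36990.4 / 372.7845
= 99.2273%


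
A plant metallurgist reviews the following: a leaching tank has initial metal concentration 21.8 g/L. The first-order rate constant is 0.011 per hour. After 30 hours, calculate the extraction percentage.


28.1076%

Compute the exponent:
-k * t = -0.011 * 30 = -0.33
Remaining concentration:
C = 21.8 * exp(-0.33)
= 21.8 * 0.7189237334
= 15.67253739 g/L
Extracted = 21.8 - 15.67253739 = 6.127462611 g/L
Extraction % = 6.127462611 / 21.8 * 100
= 28.1076%


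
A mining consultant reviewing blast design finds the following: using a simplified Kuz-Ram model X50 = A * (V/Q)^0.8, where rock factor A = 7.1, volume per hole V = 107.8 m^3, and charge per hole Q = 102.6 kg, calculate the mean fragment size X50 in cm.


7.3864 cm

Compute V/Q:
V/Q = 107.8 / 102.6 = 1.050682261
Raise to the power 0.8:
(V/Q)^0.8 = 1.050682261^0.8 = 1.040344367
Multiply by A:
X50 = 7.1 * 1.040344367
= 7.3864 cm


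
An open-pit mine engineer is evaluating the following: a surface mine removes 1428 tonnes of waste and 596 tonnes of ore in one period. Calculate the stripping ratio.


Stripping ratio = waste tonnage / ore tonnage
= 1428 / 596
= 2.396

2.396


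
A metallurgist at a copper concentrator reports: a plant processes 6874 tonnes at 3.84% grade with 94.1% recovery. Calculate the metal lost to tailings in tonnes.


15.5737 tonnes

Total metal in feed:
= 6874 * 3.84 / 100 = 263.9616 tonnes
Metal recovered:
= 263.9616 * 94.1 / 100 = 248.3878656 tonnes
Metal lost to tailings:
= 263.9616 - 248.3878656
= 15.5737 tonnes


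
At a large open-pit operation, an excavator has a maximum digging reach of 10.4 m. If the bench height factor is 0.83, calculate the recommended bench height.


8.632 m

Bench height = reach * factor
= 10.4 * 0.83
= 8.632 m


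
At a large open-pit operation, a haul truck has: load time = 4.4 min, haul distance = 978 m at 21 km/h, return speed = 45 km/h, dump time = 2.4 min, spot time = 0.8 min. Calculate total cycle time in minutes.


11.6983 min

Convert haul speed to m/min: 21 * 1000/60 = 350 m/min
Haul time = 978 / 350 = 2.794285714 min
Convert return speed to m/min: 45 * 1000/60 = 750 m/min
Return time = 978 / 750 = 1.304 min
Total cycle time:
= 4.4 + 2.794285714 + 2.4 + 1.304 + 0.8
= 11.6983 min


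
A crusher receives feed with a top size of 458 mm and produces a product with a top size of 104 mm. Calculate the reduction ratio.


4.4038

Reduction ratio = feed size / product size
= 458 / 104
= 4.4038


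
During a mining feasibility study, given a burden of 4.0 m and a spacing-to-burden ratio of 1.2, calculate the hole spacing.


Spacing = burden * ratio
= 4.0 * 1.2
= 4.8 m

4.8 m


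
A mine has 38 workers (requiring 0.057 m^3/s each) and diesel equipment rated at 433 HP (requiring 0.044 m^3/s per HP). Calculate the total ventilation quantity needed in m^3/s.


21.218 m^3/s

Airflow for workers:
Q_people = 38 * 0.057 = 2.166 m^3/s
Airflow for diesel equipment:
Q_diesel = 433 * 0.044 = 19.052 m^3/s
Total ventilation:
Q_total = 2.166 + 19.052
= 21.218 m^3/s


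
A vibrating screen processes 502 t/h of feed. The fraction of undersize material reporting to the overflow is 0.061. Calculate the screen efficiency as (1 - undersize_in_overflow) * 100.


93.9%

Screen efficiency = (1 - fraction of undersize in overflow) * 100
= (1 - 0.061) * 100
= 0.939 * 100
= 93.9%


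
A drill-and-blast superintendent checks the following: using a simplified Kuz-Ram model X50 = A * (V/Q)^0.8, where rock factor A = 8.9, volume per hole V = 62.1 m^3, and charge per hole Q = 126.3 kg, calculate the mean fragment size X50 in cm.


Compute V/Q:
V/Q = 62.1 / 126.3 = 0.4916864608
Raise to the power 0.8:
(V/Q)^0.8 = 0.4916864608^0.8 = 0.5666965904
Multiply by A:
X50 = 8.9 * 0.5666965904
= 5.0436 cm

5.0436 cm


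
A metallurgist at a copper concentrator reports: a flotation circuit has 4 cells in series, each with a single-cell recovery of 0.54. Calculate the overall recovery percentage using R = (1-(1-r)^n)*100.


Complement of single-cell recovery:
1 - r = 1 - 0.54 = 0.46
Raise to power n:
(1 - r)^4 = 0.46^4 = 0.04477456
Overall recovery:
R = (1 - 0.04477456) * 100
= 95.5225%

95.5225%


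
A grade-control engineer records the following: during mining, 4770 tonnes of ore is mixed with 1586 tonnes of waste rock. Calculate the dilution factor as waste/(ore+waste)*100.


Total material = ore + waste
= 4770 + 1586 = 6356 tonnes
Dilution = waste / total * 100
= 1586 / 6356 * 100
= 0.249528005 * 100
= 24.9528%

24.9528%


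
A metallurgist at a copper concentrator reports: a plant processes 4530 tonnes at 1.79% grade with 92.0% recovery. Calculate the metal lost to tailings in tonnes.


6.487 tonnes

Total metal in feed:
= 4530 * 1.79 / 100 = 81.087 tonnes
Metal recovered:
= 81.087 * 92.0 / 100 = 74.60004 tonnes
Metal lost to tailings:
= 81.087 - 74.60004
= 6.487 tonnes


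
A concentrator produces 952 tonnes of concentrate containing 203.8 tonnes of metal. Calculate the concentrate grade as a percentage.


Grade = (metal in concentrate / concentrate mass) * 100
= (203.8 / 952) * 100
= 0.2140756303 * 100
= 21.4076%

21.4076%


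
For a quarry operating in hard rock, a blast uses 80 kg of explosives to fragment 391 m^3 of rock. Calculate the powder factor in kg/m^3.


Powder factor = explosive mass / rock volume
= 80 / 391
= 0.2046 kg/m^3

0.2046 kg/m^3


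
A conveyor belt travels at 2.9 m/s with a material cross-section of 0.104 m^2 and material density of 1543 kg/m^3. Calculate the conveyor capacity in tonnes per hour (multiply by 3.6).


1675.3277 t/h

Volumetric flow = speed * area
= 2.9 * 0.104 = 0.3016 m^3/s
Mass flow = volumetric * density
= 0.3016 * 1543 = 465.3688 kg/s
Convert to t/h: multiply by 3.6
Capacity = 465.3688 * 3.6
= 1675.3277 t/h


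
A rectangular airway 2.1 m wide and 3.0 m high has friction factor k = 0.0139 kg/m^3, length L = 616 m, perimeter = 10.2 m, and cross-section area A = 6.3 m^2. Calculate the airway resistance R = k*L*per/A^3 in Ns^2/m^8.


Compute the numerator:
k * L * per = 0.0139 * 616 * 10.2
= 87.33648
Compute the denominator:
A^3 = 6.3^3 = 250.047
Resistance:
R = 87.33648 / 250.047
= 0.3493 Ns^2/m^8

0.3493 Ns^2/m^8


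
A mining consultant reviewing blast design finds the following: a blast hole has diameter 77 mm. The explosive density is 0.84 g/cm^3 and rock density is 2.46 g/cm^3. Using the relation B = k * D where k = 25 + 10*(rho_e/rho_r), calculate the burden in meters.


2.1879 m

First, compute k:
rho_e / rho_r = 0.84 / 2.46 = 0.3414634146
k = 25 + 10 * 0.3414634146 = 28.41463415
Then, compute burden:
B = k * D / 1000 = 28.41463415 * 77 / 1000
= 2187.926829 / 1000
= 2.1879 m


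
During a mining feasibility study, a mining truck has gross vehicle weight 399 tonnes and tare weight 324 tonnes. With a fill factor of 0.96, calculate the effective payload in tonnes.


Maximum payload = gross - tare
= 399 - 324 = 75 tonnes
Effective payload = max payload * fill factor
= 75 * 0.96
= 72.0 tonnes

72.0 tonnes


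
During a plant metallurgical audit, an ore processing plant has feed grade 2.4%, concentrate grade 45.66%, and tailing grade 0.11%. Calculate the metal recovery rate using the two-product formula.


Using the two-product formula:
R = 100 * c * (f - t) / (f * (c - t))
Numerator = 100 * 45.66 * (2.4 - 0.11)
= 100 * 45.66 * 2.29
= 10456.14
Denominator = 2.4 * (45.66 - 0.11)
= 2.4 * 45.55
= 109.32
R = 10456.14 / 109.32
= 95.6471%

95.6471%


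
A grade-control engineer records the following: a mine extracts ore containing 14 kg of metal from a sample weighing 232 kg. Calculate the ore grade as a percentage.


6.0345%

Ore grade = (metal mass / ore mass) * 100
= (14 / 232) * 100
= 0.06034482759 * 100
= 6.0345%


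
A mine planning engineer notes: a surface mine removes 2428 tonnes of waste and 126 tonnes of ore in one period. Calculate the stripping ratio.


Stripping ratio = waste tonnage / ore tonnage
= 2428 / 126
= 19.2698

19.2698


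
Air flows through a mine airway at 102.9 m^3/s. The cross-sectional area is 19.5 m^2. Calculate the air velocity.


5.2769 m/s

Velocity = flow rate / cross-sectional area
= 102.9 / 19.5
= 5.2769 m/s


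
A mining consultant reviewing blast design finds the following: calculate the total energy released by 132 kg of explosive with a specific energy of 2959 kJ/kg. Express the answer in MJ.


Energy = mass * specific_energy / 1000
= 132 * 2959 / 1000
= 390588 / 1000
= 390.588 MJ

390.588 MJ


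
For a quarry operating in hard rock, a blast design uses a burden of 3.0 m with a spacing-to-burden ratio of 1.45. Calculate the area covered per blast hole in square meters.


13.05 m^2

First, find the spacing:
Spacing = burden * ratio = 3.0 * 1.45
= 4.35 m
Then, calculate the area:
Area = burden * spacing = 3.0 * 4.35
= 13.05 m^2


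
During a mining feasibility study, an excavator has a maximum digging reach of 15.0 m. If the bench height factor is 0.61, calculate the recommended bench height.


9.15 m

Bench height = reach * factor
= 15.0 * 0.61
= 9.15 m


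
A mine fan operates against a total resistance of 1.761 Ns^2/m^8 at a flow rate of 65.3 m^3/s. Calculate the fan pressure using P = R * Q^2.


7509.0625 Pa

Compute Q^2:
Q^2 = 65.3^2 = 4264.09
Compute pressure:
P = R * Q^2 = 1.761 * 4264.09
= 7509.0625 Pa


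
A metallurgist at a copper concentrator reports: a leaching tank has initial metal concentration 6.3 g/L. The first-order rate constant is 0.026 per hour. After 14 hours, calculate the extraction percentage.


30.5109%

Compute the exponent:
-k * t = -0.026 * 14 = -0.364
Remaining concentration:
C = 6.3 * exp(-0.364)
= 6.3 * 0.6948911947
= 4.377814527 g/L
Extracted = 6.3 - 4.377814527 = 1.922185473 g/L
Extraction % = 1.922185473 / 6.3 * 100
= 30.5109%


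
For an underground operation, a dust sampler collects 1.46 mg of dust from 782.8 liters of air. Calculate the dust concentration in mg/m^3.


1.8651 mg/m^3

Convert liters to m^3: 1 m^3 = 1000 L
Concentration = mass / volume * 1000
= 1.46 / 782.8 * 1000
= 0.001865099642 * 1000
= 1.8651 mg/m^3


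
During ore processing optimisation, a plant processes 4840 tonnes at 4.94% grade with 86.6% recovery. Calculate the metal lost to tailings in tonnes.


32.0389 tonnes

Total metal in feed:
= 4840 * 4.94 / 100 = 239.096 tonnes
Metal recovered:
= 239.096 * 86.6 / 100 = 207.057136 tonnes
Metal lost to tailings:
= 239.096 - 207.057136
= 32.0389 tonnes


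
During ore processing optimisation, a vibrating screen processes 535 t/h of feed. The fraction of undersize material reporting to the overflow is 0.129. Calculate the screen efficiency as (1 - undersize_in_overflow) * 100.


87.1%

Screen efficiency = (1 - fraction of undersize in overflow) * 100
= (1 - 0.129) * 100
= 0.871 * 100
= 87.1%


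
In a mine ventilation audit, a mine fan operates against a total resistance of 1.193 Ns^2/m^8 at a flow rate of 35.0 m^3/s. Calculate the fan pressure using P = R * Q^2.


Compute Q^2:
Q^2 = 35.0^2 = 1225.0
Compute pressure:
P = R * Q^2 = 1.193 * 1225.0
= 1461.425 Pa

1461.425 Pa


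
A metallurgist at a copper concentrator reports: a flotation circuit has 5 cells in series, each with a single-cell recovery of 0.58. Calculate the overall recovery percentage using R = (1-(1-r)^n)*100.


98.6931%

Complement of single-cell recovery:
1 - r = 1 - 0.58 = 0.42
Raise to power n:
(1 - r)^5 = 0.42^5 = 0.0130691232
Overall recovery:
R = (1 - 0.0130691232) * 100
= 98.6931%


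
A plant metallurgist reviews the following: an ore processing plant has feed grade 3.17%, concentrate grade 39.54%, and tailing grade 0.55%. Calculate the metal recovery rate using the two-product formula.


83.8157%

Using the two-product formula:
R = 100 * c * (f - t) / (f * (c - t))
Numerator = 100 * 39.54 * (3.17 - 0.55)
= 100 * 39.54 * 2.62
= 10359.48
Denominator = 3.17 * (39.54 - 0.55)
= 3.17 * 38.99
= 123.5983
R = 10359.48 / 123.5983
= 83.8157%


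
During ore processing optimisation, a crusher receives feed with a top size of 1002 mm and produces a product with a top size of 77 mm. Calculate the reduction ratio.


13.013

Reduction ratio = feed size / product size
= 1002 / 77
= 13.013


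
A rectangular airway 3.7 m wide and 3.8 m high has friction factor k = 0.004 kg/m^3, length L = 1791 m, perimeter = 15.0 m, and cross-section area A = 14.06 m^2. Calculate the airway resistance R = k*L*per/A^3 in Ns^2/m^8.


Compute the numerator:
k * L * per = 0.004 * 1791 * 15.0
= 107.46
Compute the denominator:
A^3 = 14.06^3 = 2779.431416
Resistance:
R = 107.46 / 2779.431416
= 0.0387 Ns^2/m^8

0.0387 Ns^2/m^8


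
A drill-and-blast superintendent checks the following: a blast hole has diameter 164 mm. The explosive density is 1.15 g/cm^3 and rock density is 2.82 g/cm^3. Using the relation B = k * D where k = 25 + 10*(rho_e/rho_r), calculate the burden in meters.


4.7688 m

First, compute k:
rho_e / rho_r = 1.15 / 2.82 = 0.4078014184
k = 25 + 10 * 0.4078014184 = 29.07801418
Then, compute burden:
B = k * D / 1000 = 29.07801418 * 164 / 1000
= 4768.794326 / 1000
= 4.7688 m


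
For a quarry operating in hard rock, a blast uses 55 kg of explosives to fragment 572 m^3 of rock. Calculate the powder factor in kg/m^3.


Powder factor = explosive mass / rock volume
= 55 / 572
= 0.0962 kg/m^3

0.0962 kg/m^3


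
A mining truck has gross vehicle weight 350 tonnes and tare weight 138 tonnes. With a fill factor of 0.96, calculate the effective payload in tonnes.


Maximum payload = gross - tare
= 350 - 138 = 212 tonnes
Effective payload = max payload * fill factor
= 212 * 0.96
= 203.52 tonnes

203.52 tonnes


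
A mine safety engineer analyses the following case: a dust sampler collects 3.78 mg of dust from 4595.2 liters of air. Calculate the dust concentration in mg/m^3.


Convert liters to m^3: 1 m^3 = 1000 L
Concentration = mass / volume * 1000
= 3.78 / 4595.2 * 1000
= 0.000822597493 * 1000
= 0.8226 mg/m^3

0.8226 mg/m^3


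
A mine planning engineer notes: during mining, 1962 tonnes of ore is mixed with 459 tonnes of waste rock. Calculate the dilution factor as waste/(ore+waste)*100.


18.9591%

Total material = ore + waste
= 1962 + 459 = 2421 tonnes
Dilution = waste / total * 100
= 459 / 2421 * 100
= 0.1895910781 * 100
= 18.9591%


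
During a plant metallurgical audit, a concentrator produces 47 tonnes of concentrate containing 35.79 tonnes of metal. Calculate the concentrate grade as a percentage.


Grade = (metal in concentrate / concentrate mass) * 100
= (35.79 / 47) * 100
= 0.7614893617 * 100
= 76.1489%

76.1489%


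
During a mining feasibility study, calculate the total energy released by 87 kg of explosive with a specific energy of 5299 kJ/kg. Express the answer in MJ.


461.013 MJ

Energy = mass * specific_energy / 1000
= 87 * 5299 / 1000
= 461013 / 1000
= 461.013 MJ


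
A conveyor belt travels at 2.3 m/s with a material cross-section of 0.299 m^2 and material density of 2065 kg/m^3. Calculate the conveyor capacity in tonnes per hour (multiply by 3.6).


Volumetric flow = speed * area
= 2.3 * 0.299 = 0.6877 m^3/s
Mass flow = volumetric * density
= 0.6877 * 2065 = 1420.1005 kg/s
Convert to t/h: multiply by 3.6
Capacity = 1420.1005 * 3.6
= 5112.3618 t/h

5112.3618 t/h


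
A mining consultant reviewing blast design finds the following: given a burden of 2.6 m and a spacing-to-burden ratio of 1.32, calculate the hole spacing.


3.432 m

Spacing = burden * ratio
= 2.6 * 1.32
= 3.432 m


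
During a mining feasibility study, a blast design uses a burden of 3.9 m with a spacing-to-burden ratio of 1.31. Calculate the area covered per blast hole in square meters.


19.9251 m^2

First, find the spacing:
Spacing = burden * ratio = 3.9 * 1.31
= 5.109 m
Then, calculate the area:
Area = burden * spacing = 3.9 * 5.109
= 19.9251 m^2


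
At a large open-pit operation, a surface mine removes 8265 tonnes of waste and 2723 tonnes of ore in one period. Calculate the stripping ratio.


Stripping ratio = waste tonnage / ore tonnage
= 8265 / 2723
= 3.0353

3.0353


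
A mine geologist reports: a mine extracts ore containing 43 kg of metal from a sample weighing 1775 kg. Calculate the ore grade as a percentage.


2.4225%

Ore grade = (metal mass / ore mass) * 100
= (43 / 1775) * 100
= 0.02422535211 * 100
= 2.4225%


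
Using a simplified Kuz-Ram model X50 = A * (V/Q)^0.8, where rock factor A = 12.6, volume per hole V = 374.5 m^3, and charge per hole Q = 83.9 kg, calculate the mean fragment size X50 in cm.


Compute V/Q:
V/Q = 374.5 / 83.9 = 4.463647199
Raise to the power 0.8:
(V/Q)^0.8 = 4.463647199^0.8 = 3.309420014
Multiply by A:
X50 = 12.6 * 3.309420014
= 41.6987 cm

41.6987 cm


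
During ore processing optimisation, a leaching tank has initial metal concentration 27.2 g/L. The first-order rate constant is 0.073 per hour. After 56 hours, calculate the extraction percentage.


98.3227%

Compute the exponent:
-k * t = -0.073 * 56 = -4.088
Remaining concentration:
C = 27.2 * exp(-4.088)
= 27.2 * 0.01677274553
= 0.4562186783 g/L
Extracted = 27.2 - 0.4562186783 = 26.74378132 g/L
Extraction % = 26.74378132 / 27.2 * 100
= 98.3227%


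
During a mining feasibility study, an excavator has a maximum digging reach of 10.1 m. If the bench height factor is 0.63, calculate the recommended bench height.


Bench height = reach * factor
= 10.1 * 0.63
= 6.363 m

6.363 m


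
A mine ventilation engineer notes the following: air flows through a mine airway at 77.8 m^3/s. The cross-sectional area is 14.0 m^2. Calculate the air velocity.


5.5571 m/s

Velocity = flow rate / cross-sectional area
= 77.8 / 14.0
= 5.5571 m/s


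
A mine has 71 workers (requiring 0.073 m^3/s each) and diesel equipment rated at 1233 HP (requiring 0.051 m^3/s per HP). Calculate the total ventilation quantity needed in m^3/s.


68.066 m^3/s

Airflow for workers:
Q_people = 71 * 0.073 = 5.183 m^3/s
Airflow for diesel equipment:
Q_diesel = 1233 * 0.051 = 62.883 m^3/s
Total ventilation:
Q_total = 5.183 + 62.883
= 68.066 m^3/s


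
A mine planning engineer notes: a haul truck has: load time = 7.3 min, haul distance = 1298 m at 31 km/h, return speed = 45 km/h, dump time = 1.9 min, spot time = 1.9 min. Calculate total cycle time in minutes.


Convert haul speed to m/min: 31 * 1000/60 = 516.6666667 m/min
Haul time = 1298 / 516.6666667 = 2.512258065 min
Convert return speed to m/min: 45 * 1000/60 = 750 m/min
Return time = 1298 / 750 = 1.730666667 min
Total cycle time:
= 7.3 + 2.512258065 + 1.9 + 1.730666667 + 1.9
= 15.3429 min

15.3429 min


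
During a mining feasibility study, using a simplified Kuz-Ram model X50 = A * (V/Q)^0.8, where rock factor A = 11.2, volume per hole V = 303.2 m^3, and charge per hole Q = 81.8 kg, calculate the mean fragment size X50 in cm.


Compute V/Q:
V/Q = 303.2 / 81.8 = 3.706601467
Raise to the power 0.8:
(V/Q)^0.8 = 3.706601467^0.8 = 2.852204854
Multiply by A:
X50 = 11.2 * 2.852204854
= 31.9447 cm

31.9447 cm


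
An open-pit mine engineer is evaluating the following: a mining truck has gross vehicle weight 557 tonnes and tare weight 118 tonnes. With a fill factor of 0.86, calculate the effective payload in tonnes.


377.54 tonnes

Maximum payload = gross - tare
= 557 - 118 = 439 tonnes
Effective payload = max payload * fill factor
= 439 * 0.86
= 377.54 tonnes


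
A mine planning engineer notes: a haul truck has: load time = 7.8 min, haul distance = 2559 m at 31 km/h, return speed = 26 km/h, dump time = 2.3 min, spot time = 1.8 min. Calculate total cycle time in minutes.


22.7583 min

Convert haul speed to m/min: 31 * 1000/60 = 516.6666667 m/min
Haul time = 2559 / 516.6666667 = 4.952903226 min
Convert return speed to m/min: 26 * 1000/60 = 433.3333333 m/min
Return time = 2559 / 433.3333333 = 5.905384615 min
Total cycle time:
= 7.8 + 4.952903226 + 2.3 + 5.905384615 + 1.8
= 22.7583 min


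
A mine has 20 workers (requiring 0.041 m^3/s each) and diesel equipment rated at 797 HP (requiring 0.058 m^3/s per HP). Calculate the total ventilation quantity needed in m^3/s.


Airflow for workers:
Q_people = 20 * 0.041 = 0.82 m^3/s
Airflow for diesel equipment:
Q_diesel = 797 * 0.058 = 46.226 m^3/s
Total ventilation:
Q_total = 0.82 + 46.226
= 47.046 m^3/s

47.046 m^3/s


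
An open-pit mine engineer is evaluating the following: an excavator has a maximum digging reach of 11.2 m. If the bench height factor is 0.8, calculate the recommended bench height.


Bench height = reach * factor
= 11.2 * 0.8
= 8.96 m

8.96 m


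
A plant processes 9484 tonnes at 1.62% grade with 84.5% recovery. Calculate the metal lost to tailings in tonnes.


23.8143 tonnes

Total metal in feed:
= 9484 * 1.62 / 100 = 153.6408 tonnes
Metal recovered:
= 153.6408 * 84.5 / 100 = 129.826476 tonnes
Metal lost to tailings:
= 153.6408 - 129.826476
= 23.8143 tonnes


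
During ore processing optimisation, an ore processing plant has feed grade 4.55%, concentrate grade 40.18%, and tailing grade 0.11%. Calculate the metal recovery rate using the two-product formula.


Using the two-product formula:
R = 100 * c * (f - t) / (f * (c - t))
Numerator = 100 * 40.18 * (4.55 - 0.11)
= 100 * 40.18 * 4.44
= 17839.92
Denominator = 4.55 * (40.18 - 0.11)
= 4.55 * 40.07
= 182.3185
R = 17839.92 / 182.3185
= 97.8503%

97.8503%


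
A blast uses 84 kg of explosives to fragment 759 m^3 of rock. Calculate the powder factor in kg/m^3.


Powder factor = explosive mass / rock volume
= 84 / 759
= 0.1107 kg/m^3

0.1107 kg/m^3


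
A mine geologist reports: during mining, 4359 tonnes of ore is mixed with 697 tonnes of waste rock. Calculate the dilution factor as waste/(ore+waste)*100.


Total material = ore + waste
= 4359 + 697 = 5056 tonnes
Dilution = waste / total * 100
= 697 / 5056 * 100
= 0.1378560127 * 100
= 13.7856%

13.7856%


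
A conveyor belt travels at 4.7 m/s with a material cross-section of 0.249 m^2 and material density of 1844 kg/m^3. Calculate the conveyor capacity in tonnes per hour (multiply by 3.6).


Volumetric flow = speed * area
= 4.7 * 0.249 = 1.1703 m^3/s
Mass flow = volumetric * density
= 1.1703 * 1844 = 2158.0332 kg/s
Convert to t/h: multiply by 3.6
Capacity = 2158.0332 * 3.6
= 7768.9195 t/h

7768.9195 t/h


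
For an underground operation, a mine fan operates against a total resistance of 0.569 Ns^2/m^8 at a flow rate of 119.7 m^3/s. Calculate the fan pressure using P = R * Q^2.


8152.6832 Pa

Compute Q^2:
Q^2 = 119.7^2 = 14328.09
Compute pressure:
P = R * Q^2 = 0.569 * 14328.09
= 8152.6832 Pa


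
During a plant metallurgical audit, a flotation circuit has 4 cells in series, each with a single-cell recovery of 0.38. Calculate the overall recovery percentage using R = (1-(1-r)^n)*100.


Complement of single-cell recovery:
1 - r = 1 - 0.38 = 0.62
Raise to power n:
(1 - r)^4 = 0.62^4 = 0.14776336
Overall recovery:
R = (1 - 0.14776336) * 100
= 85.2237%

85.2237%


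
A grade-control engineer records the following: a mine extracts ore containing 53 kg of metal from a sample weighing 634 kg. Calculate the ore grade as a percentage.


8.3596%

Ore grade = (metal mass / ore mass) * 100
= (53 / 634) * 100
= 0.08359621451 * 100
= 8.3596%


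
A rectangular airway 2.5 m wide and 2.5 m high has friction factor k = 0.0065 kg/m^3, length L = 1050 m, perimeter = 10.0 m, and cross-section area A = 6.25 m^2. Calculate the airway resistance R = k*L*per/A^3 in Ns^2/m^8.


0.2796 Ns^2/m^8

Compute the numerator:
k * L * per = 0.0065 * 1050 * 10.0
= 68.25
Compute the denominator:
A^3 = 6.25^3 = 244.140625
Resistance:
R = 68.25 / 244.140625
= 0.2796 Ns^2/m^8


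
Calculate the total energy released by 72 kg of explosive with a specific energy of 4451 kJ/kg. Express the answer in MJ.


Energy = mass * specific_energy / 1000
= 72 * 4451 / 1000
= 320472 / 1000
= 320.472 MJ

320.472 MJ


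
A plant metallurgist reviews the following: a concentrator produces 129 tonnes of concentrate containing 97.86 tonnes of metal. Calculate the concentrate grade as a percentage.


75.8605%

Grade = (metal in concentrate / concentrate mass) * 100
= (97.86 / 129) * 100
= 0.7586046512 * 100
= 75.8605%


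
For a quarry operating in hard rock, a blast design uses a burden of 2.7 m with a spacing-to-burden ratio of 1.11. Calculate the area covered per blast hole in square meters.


First, find the spacing:
Spacing = burden * ratio = 2.7 * 1.11
= 2.997 m
Then, calculate the area:
Area = burden * spacing = 2.7 * 2.997
= 8.0919 m^2

8.0919 m^2


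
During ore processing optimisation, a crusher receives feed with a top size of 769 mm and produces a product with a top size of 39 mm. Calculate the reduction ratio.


Reduction ratio = feed size / product size
= 769 / 39
= 19.7179

19.7179


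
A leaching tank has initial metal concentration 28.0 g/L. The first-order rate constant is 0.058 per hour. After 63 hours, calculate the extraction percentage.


Compute the exponent:
-k * t = -0.058 * 63 = -3.654
Remaining concentration:
C = 28.0 * exp(-3.654)
= 28.0 * 0.02588737192
= 0.7248464136 g/L
Extracted = 28.0 - 0.7248464136 = 27.27515359 g/L
Extraction % = 27.27515359 / 28.0 * 100
= 97.4113%

97.4113%


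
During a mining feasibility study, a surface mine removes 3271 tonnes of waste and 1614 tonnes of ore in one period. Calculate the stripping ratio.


2.0266

Stripping ratio = waste tonnage / ore tonnage
= 3271 / 1614
= 2.0266


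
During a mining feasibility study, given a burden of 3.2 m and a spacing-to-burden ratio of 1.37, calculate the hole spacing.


Spacing = burden * ratio
= 3.2 * 1.37
= 4.384 m

4.384 m


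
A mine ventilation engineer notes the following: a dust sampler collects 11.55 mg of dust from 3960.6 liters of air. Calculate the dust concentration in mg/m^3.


Convert liters to m^3: 1 m^3 = 1000 L
Concentration = mass / volume * 1000
= 11.55 / 3960.6 * 1000
= 0.002916224814 * 1000
= 2.9162 mg/m^3

2.9162 mg/m^3


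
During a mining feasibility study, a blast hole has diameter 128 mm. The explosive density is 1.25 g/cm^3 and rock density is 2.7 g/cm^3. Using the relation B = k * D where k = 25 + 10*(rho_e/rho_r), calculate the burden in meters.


3.7926 m

First, compute k:
rho_e / rho_r = 1.25 / 2.7 = 0.462962963
k = 25 + 10 * 0.462962963 = 29.62962963
Then, compute burden:
B = k * D / 1000 = 29.62962963 * 128 / 1000
= 3792.592593 / 1000
= 3.7926 m


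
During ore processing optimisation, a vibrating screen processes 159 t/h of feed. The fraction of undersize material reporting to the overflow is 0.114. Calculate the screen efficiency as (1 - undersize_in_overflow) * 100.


Screen efficiency = (1 - fraction of undersize in overflow) * 100
= (1 - 0.114) * 100
= 0.886 * 100
= 88.6%

88.6%


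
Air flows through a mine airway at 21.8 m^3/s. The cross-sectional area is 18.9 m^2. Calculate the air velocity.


Velocity = flow rate / cross-sectional area
= 21.8 / 18.9
= 1.1534 m/s

1.1534 m/s


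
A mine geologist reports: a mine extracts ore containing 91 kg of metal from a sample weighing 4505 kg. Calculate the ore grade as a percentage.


2.02%

Ore grade = (metal mass / ore mass) * 100
= (91 / 4505) * 100
= 0.02019977802 * 100
= 2.02%


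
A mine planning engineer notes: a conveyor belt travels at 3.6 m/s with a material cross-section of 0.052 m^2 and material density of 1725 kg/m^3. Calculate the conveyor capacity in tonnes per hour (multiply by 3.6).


Volumetric flow = speed * area
= 3.6 * 0.052 = 0.1872 m^3/s
Mass flow = volumetric * density
= 0.1872 * 1725 = 322.92 kg/s
Convert to t/h: multiply by 3.6
Capacity = 322.92 * 3.6
= 1162.512 t/h

1162.512 t/h


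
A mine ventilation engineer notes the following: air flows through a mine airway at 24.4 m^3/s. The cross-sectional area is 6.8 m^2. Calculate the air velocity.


Velocity = flow rate / cross-sectional area
= 24.4 / 6.8
= 3.5882 m/s

3.5882 m/s


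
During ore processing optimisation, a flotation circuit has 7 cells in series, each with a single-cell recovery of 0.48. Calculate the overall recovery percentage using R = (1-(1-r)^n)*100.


Complement of single-cell recovery:
1 - r = 1 - 0.48 = 0.52
Raise to power n:
(1 - r)^7 = 0.52^7 = 0.01028071703
Overall recovery:
R = (1 - 0.01028071703) * 100
= 98.9719%

98.9719%


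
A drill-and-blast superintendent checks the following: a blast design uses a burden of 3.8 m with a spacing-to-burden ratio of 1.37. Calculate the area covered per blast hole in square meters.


First, find the spacing:
Spacing = burden * ratio = 3.8 * 1.37
= 5.206 m
Then, calculate the area:
Area = burden * spacing = 3.8 * 5.206
= 19.7828 m^2

19.7828 m^2


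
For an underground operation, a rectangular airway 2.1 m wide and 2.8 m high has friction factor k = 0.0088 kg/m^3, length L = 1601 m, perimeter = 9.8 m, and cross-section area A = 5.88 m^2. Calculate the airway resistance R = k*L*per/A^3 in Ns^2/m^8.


0.6792 Ns^2/m^8

Compute the numerator:
k * L * per = 0.0088 * 1601 * 9.8
= 138.07024
Compute the denominator:
A^3 = 5.88^3 = 203.297472
Resistance:
R = 138.07024 / 203.297472
= 0.6792 Ns^2/m^8


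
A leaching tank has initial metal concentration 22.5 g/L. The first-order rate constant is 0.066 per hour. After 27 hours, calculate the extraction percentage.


Compute the exponent:
-k * t = -0.066 * 27 = -1.782
Remaining concentration:
C = 22.5 * exp(-1.782)
= 22.5 * 0.168301208
= 3.786777181 g/L
Extracted = 22.5 - 3.786777181 = 18.71322282 g/L
Extraction % = 18.71322282 / 22.5 * 100
= 83.1699%

83.1699%


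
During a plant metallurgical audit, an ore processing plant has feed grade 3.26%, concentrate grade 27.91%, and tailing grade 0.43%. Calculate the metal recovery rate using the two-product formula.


Using the two-product formula:
R = 100 * c * (f - t) / (f * (c - t))
Numerator = 100 * 27.91 * (3.26 - 0.43)
= 100 * 27.91 * 2.83
= 7898.53
Denominator = 3.26 * (27.91 - 0.43)
= 3.26 * 27.48
= 89.5848
R = 7898.53 / 89.5848
= 88.1682%

88.1682%
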